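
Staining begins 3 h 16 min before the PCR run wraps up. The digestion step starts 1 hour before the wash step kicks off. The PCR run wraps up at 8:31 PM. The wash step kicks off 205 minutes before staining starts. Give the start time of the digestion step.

12:50 PM

Staining starts at 8:31 PM − 196 min = 5:15 PM.
The wash step starts at 5:15 PM − 205 min = 1:50 PM.
The digestion step starts at 1:50 PM − 60 min = 12:50 PM.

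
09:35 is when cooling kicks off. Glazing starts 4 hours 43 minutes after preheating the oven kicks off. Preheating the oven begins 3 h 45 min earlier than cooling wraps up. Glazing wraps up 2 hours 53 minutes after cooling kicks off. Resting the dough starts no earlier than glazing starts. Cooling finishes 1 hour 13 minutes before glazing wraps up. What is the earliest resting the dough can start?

Glazing ends at 09:35 + 173 min = 12:28.
Cooling ends at 12:28 − 73 min = 11:15.
Preheating the oven starts at 11:15 − 225 min = 07:30.
Glazing starts at 07:30 + 283 min = 12:13.
Resting the dough is bounded by glazing, so the earliest it can start is 12:13.

12:13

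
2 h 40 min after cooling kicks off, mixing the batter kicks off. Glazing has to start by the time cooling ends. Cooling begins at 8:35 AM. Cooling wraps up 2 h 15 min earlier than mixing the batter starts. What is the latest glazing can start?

9:00 AM

Mixing the batter starts at 8:35 AM + 160 min = 11:15 AM.
Cooling ends at 11:15 AM − 135 min = 9:00 AM.
Glazing is bounded by cooling, so the latest it can start is 9:00 AM.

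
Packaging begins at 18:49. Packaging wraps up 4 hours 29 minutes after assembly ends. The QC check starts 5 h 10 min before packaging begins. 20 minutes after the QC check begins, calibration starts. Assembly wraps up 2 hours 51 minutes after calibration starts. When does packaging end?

21:19

The QC check starts at 18:49 − 310 min = 13:39.
Calibration starts at 13:39 + 20 min = 13:59.
Assembly ends at 13:59 + 171 min = 16:50.
Packaging ends at 16:50 + 269 min = 21:19.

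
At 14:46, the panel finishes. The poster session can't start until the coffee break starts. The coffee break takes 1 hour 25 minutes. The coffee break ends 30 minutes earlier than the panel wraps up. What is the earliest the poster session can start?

12:51

The coffee break ends at 14:46 − 30 min = 14:16.
The coffee break starts at 14:16 − 85 min = 12:51.
The poster session is bounded by the coffee break, so the earliest it can start is 12:51.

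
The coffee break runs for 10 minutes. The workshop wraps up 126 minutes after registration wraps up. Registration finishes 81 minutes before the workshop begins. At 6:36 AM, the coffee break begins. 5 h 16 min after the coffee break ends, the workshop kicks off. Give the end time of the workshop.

12:47 PM

The coffee break ends at 6:36 AM + 10 min = 6:46 AM.
The workshop starts at 6:46 AM + 316 min = 12:02 PM.
Registration ends at 12:02 PM − 81 min = 10:41 AM.
The workshop ends at 10:41 AM + 126 min = 12:47 PM.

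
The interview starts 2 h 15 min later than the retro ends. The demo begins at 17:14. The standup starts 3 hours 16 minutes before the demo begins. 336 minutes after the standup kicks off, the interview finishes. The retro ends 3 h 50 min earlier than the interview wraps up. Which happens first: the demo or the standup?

The standup starts at 17:14 − 196 min = 13:58.
The demo starts at 17:14 and the standup starts at 13:58, so the standup is first.

the standup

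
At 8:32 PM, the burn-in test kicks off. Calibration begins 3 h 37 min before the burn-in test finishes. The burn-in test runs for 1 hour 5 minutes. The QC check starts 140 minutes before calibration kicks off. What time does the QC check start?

3:40 PM

The burn-in test ends at 8:32 PM + 65 min = 9:37 PM.
Calibration starts at 9:37 PM − 217 min = 6:00 PM.
The QC check starts at 6:00 PM − 140 min = 3:40 PM.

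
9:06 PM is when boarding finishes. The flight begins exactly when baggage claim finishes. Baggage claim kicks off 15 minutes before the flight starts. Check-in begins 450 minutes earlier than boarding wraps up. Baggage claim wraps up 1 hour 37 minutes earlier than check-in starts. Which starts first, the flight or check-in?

Check-in starts at 9:06 PM − 450 min = 1:36 PM.
Baggage claim ends at 1:36 PM − 97 min = 11:59 AM.
So the flight starts at 11:59 AM.
The flight starts at 11:59 AM and check-in starts at 1:36 PM, so the flight is first.

the flight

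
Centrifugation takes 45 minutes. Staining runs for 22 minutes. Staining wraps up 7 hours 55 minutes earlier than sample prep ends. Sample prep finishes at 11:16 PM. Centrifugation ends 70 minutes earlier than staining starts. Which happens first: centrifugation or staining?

centrifugation

Staining ends at 11:16 PM − 475 min = 3:21 PM.
Staining starts at 3:21 PM − 22 min = 2:59 PM.
Centrifugation ends at 2:59 PM − 70 min = 1:49 PM.
Centrifugation starts at 1:49 PM − 45 min = 1:04 PM.
Centrifugation starts at 1:04 PM and staining starts at 2:59 PM, so centrifugation is first.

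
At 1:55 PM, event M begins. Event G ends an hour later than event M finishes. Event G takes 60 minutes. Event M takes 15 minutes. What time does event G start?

2:10 PM

Event M ends at 1:55 PM + 15 min = 2:10 PM.
Event G ends at 2:10 PM + 60 min = 3:10 PM.
Event G starts at 3:10 PM − 60 min = 2:10 PM.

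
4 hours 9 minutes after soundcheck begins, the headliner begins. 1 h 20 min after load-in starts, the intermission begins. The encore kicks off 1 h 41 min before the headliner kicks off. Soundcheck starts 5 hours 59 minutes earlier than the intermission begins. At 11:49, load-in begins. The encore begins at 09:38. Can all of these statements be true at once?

Yes

The intermission starts at 11:49 + 80 min = 13:09.
Soundcheck starts at 13:09 − 359 min = 07:10.
The headliner starts at 07:10 + 249 min = 11:19.
The encore starts at 11:19 − 101 min = 09:38.
That matches the stated 09:38, so the schedule is consistent.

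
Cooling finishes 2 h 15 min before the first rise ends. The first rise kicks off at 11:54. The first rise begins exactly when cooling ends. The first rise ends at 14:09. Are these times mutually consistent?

Cooling ends at 14:09 − 135 min = 11:54.
So the first rise starts at 11:54.
That matches the stated 11:54, so the schedule is consistent.

Yes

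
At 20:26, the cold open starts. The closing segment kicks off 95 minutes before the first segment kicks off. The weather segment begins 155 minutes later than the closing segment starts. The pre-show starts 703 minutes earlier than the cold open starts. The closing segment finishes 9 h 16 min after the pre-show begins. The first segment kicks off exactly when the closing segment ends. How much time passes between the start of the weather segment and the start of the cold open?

The pre-show starts at 20:26 − 703 min = 08:43.
The closing segment ends at 08:43 + 556 min = 17:59.
So the first segment starts at 17:59.
The closing segment starts at 17:59 − 95 min = 16:24.
The weather segment starts at 16:24 + 155 min = 18:59.
From 18:59 to 20:26 is 1 h 27 min.

1 h 27 min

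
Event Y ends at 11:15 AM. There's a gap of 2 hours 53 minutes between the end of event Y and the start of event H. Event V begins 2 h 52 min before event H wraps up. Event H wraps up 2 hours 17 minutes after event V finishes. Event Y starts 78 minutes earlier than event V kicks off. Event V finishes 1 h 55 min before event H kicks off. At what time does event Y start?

10:20 AM

Event H starts at 11:15 AM + 173 min = 2:08 PM.
Event V ends at 2:08 PM − 115 min = 12:13 PM.
Event H ends at 12:13 PM + 137 min = 2:30 PM.
Event V starts at 2:30 PM − 172 min = 11:38 AM.
Event Y starts at 11:38 AM − 78 min = 10:20 AM.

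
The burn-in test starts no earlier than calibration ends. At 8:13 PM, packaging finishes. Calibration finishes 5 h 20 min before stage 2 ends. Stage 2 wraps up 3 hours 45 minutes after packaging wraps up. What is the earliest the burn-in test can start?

6:38 PM

Stage 2 ends at 8:13 PM + 225 min = 11:58 PM.
Calibration ends at 11:58 PM − 320 min = 6:38 PM.
The burn-in test is bounded by calibration, so the earliest it can start is 6:38 PM.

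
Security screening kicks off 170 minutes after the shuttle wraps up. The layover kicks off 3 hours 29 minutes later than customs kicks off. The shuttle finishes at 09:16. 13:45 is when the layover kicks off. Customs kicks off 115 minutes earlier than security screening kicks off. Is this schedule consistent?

No

Security screening starts at 09:16 + 170 min = 12:06.
Customs starts at 12:06 − 115 min = 10:11.
The layover starts at 10:11 + 209 min = 13:40.
But the layover is also said to start at 13:45 — a 5-minute conflict.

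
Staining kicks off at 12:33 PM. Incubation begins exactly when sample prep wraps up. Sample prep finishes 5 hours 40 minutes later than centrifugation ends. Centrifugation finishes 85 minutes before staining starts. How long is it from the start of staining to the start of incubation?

255 minutes

Centrifugation ends at 12:33 PM − 85 min = 11:08 AM.
Sample prep ends at 11:08 AM + 340 min = 4:48 PM.
So incubation starts at 4:48 PM.
From 12:33 PM to 4:48 PM is 255 minutes.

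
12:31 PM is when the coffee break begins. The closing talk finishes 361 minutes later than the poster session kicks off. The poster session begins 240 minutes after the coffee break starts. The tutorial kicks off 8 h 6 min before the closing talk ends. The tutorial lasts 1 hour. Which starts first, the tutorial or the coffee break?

the coffee break

The poster session starts at 12:31 PM + 240 min = 4:31 PM.
The closing talk ends at 4:31 PM + 361 min = 10:32 PM.
The tutorial starts at 10:32 PM − 486 min = 2:26 PM.
The tutorial starts at 2:26 PM and the coffee break starts at 12:31 PM, so the coffee break is first.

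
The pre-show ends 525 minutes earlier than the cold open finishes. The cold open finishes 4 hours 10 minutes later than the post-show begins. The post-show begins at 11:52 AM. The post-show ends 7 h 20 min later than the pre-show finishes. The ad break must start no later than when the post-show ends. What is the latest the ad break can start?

The cold open ends at 11:52 AM + 250 min = 4:02 PM.
The pre-show ends at 4:02 PM − 525 min = 7:17 AM.
The post-show ends at 7:17 AM + 440 min = 2:37 PM.
The ad break is bounded by the post-show, so the latest it can start is 2:37 PM.

2:37 PM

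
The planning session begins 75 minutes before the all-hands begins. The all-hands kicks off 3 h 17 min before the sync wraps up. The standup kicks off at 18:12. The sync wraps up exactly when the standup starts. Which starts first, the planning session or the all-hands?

The sync ends at 18:12.
The all-hands starts at 18:12 − 197 min = 14:55.
The planning session starts at 14:55 − 75 min = 13:40.
The planning session starts at 13:40 and the all-hands starts at 14:55, so the planning session is first.

the planning session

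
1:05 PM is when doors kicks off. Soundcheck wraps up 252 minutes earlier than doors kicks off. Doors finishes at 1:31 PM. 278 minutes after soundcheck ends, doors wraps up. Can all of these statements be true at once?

Soundcheck ends at 1:05 PM − 252 min = 8:53 AM.
Doors ends at 8:53 AM + 278 min = 1:31 PM.
That matches the stated 1:31 PM, so the schedule is consistent.

Yes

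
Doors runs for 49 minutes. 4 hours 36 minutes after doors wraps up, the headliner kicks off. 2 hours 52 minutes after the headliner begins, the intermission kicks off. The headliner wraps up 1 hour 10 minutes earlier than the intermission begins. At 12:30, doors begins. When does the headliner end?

19:37

Doors ends at 12:30 + 49 min = 13:19.
The headliner starts at 13:19 + 276 min = 17:55.
The intermission starts at 17:55 + 172 min = 20:47.
The headliner ends at 20:47 − 70 min = 19:37.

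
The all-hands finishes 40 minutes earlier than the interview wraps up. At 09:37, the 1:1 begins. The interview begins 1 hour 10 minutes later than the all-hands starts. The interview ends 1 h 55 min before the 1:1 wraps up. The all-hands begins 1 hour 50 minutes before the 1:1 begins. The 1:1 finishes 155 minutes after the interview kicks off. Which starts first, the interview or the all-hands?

The all-hands starts at 09:37 − 110 min = 07:47.
The interview starts at 07:47 + 70 min = 08:57.
The interview starts at 08:57 and the all-hands starts at 07:47, so the all-hands is first.

the all-hands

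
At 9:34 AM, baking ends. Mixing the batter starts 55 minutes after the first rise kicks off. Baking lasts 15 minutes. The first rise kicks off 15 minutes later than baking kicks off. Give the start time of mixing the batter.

10:29 AM

Baking starts at 9:34 AM − 15 min = 9:19 AM.
The first rise starts at 9:19 AM + 15 min = 9:34 AM.
Mixing the batter starts at 9:34 AM + 55 min = 10:29 AM.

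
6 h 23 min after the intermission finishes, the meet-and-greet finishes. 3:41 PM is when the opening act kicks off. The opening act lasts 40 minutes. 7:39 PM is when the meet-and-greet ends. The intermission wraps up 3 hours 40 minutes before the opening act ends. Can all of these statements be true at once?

No

The opening act ends at 3:41 PM + 40 min = 4:21 PM.
The intermission ends at 4:21 PM − 220 min = 12:41 PM.
The meet-and-greet ends at 12:41 PM + 383 min = 7:04 PM.
But the meet-and-greet is also said to end at 7:39 PM — a 35-minute conflict.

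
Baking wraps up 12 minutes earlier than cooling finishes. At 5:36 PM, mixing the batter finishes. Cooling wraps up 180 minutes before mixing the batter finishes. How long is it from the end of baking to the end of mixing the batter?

Cooling ends at 5:36 PM − 180 min = 2:36 PM.
Baking ends at 2:36 PM − 12 min = 2:24 PM.
From 2:24 PM to 5:36 PM is 192 minutes.

192 minutes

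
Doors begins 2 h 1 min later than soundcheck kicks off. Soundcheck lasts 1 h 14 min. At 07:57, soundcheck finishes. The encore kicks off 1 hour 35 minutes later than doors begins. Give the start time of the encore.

Soundcheck starts at 07:57 − 74 min = 06:43.
Doors starts at 06:43 + 121 min = 08:44.
The encore starts at 08:44 + 95 min = 10:19.

10:19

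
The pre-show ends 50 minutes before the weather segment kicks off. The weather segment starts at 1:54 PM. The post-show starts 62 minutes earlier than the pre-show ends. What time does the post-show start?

The pre-show ends at 1:54 PM − 50 min = 1:04 PM.
The post-show starts at 1:04 PM − 62 min = 12:02 PM.

12:02 PM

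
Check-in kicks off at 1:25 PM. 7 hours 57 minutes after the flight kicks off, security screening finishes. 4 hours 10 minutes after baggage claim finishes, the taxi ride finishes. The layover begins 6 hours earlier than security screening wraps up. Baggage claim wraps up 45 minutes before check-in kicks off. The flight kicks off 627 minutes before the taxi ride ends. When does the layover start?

8:20 AM

Baggage claim ends at 1:25 PM − 45 min = 12:40 PM.
The taxi ride ends at 12:40 PM + 250 min = 4:50 PM.
The flight starts at 4:50 PM − 627 min = 6:23 AM.
Security screening ends at 6:23 AM + 477 min = 2:20 PM.
The layover starts at 2:20 PM − 360 min = 8:20 AM.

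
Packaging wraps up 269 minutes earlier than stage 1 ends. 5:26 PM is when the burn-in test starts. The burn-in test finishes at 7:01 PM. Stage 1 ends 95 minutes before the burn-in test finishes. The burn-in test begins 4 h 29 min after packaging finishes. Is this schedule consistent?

Stage 1 ends at 7:01 PM − 95 min = 5:26 PM.
Packaging ends at 5:26 PM − 269 min = 12:57 PM.
The burn-in test starts at 12:57 PM + 269 min = 5:26 PM.
That matches the stated 5:26 PM, so the schedule is consistent.

Yes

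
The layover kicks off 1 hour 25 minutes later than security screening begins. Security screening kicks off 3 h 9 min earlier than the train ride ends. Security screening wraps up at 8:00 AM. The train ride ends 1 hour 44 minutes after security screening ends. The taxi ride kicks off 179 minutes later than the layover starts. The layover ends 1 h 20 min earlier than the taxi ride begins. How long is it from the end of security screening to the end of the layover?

1 hour 39 minutes

The train ride ends at 8:00 AM + 104 min = 9:44 AM.
Security screening starts at 9:44 AM − 189 min = 6:35 AM.
The layover starts at 6:35 AM + 85 min = 8:00 AM.
The taxi ride starts at 8:00 AM + 179 min = 10:59 AM.
The layover ends at 10:59 AM − 80 min = 9:39 AM.
From 8:00 AM to 9:39 AM is 1 hour 39 minutes.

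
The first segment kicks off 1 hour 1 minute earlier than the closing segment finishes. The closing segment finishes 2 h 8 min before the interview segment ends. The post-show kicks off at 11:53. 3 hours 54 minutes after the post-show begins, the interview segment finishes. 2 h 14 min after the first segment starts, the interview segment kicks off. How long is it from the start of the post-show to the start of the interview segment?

179 minutes

The interview segment ends at 11:53 + 234 min = 15:47.
The closing segment ends at 15:47 − 128 min = 13:39.
The first segment starts at 13:39 − 61 min = 12:38.
The interview segment starts at 12:38 + 134 min = 14:52.
From 11:53 to 14:52 is 179 minutes.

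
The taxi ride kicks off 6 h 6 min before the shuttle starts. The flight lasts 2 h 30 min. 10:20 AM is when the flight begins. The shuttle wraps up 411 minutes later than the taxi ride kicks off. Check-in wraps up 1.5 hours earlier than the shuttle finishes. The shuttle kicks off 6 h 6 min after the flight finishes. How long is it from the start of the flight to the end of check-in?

7 h 51 min

The flight ends at 10:20 AM + 150 min = 12:50 PM.
The shuttle starts at 12:50 PM + 366 min = 6:56 PM.
The taxi ride starts at 6:56 PM − 366 min = 12:50 PM.
The shuttle ends at 12:50 PM + 411 min = 7:41 PM.
Check-in ends at 7:41 PM − 90 min = 6:11 PM.
From 10:20 AM to 6:11 PM is 7 h 51 min.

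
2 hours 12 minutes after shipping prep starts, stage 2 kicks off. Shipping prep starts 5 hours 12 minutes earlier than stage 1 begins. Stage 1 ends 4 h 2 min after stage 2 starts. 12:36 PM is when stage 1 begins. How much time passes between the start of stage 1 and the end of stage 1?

1 hour 2 minutes

Shipping prep starts at 12:36 PM − 312 min = 7:24 AM.
Stage 2 starts at 7:24 AM + 132 min = 9:36 AM.
Stage 1 ends at 9:36 AM + 242 min = 1:38 PM.
From 12:36 PM to 1:38 PM is 1 hour 2 minutes.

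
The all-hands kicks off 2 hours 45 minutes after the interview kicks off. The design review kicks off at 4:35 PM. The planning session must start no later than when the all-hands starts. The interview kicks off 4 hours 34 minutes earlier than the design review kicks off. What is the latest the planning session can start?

2:46 PM

The interview starts at 4:35 PM − 274 min = 12:01 PM.
The all-hands starts at 12:01 PM + 165 min = 2:46 PM.
The planning session is bounded by the all-hands, so the latest it can start is 2:46 PM.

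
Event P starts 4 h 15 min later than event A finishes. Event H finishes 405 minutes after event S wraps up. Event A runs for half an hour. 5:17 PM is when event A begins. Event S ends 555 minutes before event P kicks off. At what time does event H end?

7:32 PM

Event A ends at 5:17 PM + 30 min = 5:47 PM.
Event P starts at 5:47 PM + 255 min = 10:02 PM.
Event S ends at 10:02 PM − 555 min = 12:47 PM.
Event H ends at 12:47 PM + 405 min = 7:32 PM.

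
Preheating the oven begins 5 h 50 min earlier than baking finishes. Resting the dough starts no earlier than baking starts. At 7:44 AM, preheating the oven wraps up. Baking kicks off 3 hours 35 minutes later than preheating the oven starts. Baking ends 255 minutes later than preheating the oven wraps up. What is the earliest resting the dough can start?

Baking ends at 7:44 AM + 255 min = 11:59 AM.
Preheating the oven starts at 11:59 AM − 350 min = 6:09 AM.
Baking starts at 6:09 AM + 215 min = 9:44 AM.
Resting the dough is bounded by baking, so the earliest it can start is 9:44 AM.

9:44 AM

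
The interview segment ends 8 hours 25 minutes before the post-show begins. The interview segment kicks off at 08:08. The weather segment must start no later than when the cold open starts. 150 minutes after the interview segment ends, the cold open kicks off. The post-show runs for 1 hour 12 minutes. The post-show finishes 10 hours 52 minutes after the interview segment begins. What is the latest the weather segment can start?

11:53

The post-show ends at 08:08 + 652 min = 19:00.
The post-show starts at 19:00 − 72 min = 17:48.
The interview segment ends at 17:48 − 505 min = 09:23.
The cold open starts at 09:23 + 150 min = 11:53.
The weather segment is bounded by the cold open, so the latest it can start is 11:53.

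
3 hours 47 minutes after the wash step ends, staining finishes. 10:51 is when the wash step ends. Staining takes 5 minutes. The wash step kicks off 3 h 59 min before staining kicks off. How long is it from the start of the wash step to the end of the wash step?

17 minutes

Staining ends at 10:51 + 227 min = 14:38.
Staining starts at 14:38 − 5 min = 14:33.
The wash step starts at 14:33 − 239 min = 10:34.
From 10:34 to 10:51 is 17 minutes.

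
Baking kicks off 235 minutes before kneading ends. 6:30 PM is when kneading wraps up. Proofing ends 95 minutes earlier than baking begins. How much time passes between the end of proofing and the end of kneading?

5.5 hours

Baking starts at 6:30 PM − 235 min = 2:35 PM.
Proofing ends at 2:35 PM − 95 min = 1:00 PM.
From 1:00 PM to 6:30 PM is 5.5 hours.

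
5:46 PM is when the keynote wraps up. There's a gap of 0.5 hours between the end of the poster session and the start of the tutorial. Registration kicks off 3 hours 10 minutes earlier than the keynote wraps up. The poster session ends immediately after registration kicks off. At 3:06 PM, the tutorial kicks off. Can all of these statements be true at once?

Yes

Registration starts at 5:46 PM − 190 min = 2:36 PM.
So the poster session ends at 2:36 PM.
The tutorial starts at 2:36 PM + 30 min = 3:06 PM.
That matches the stated 3:06 PM, so the schedule is consistent.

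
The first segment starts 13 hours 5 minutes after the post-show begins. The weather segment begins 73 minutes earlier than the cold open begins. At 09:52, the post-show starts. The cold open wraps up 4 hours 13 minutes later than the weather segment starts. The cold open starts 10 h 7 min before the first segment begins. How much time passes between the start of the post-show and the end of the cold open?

The first segment starts at 09:52 + 785 min = 22:57.
The cold open starts at 22:57 − 607 min = 12:50.
The weather segment starts at 12:50 − 73 min = 11:37.
The cold open ends at 11:37 + 253 min = 15:50.
From 09:52 to 15:50 is 5 h 58 min.

5 h 58 min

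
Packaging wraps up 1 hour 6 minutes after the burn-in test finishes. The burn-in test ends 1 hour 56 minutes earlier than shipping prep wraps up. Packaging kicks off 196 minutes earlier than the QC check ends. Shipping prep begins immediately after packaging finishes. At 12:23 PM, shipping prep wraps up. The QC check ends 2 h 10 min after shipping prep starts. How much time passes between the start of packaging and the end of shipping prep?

1 h 56 min

The burn-in test ends at 12:23 PM − 116 min = 10:27 AM.
Packaging ends at 10:27 AM + 66 min = 11:33 AM.
So shipping prep starts at 11:33 AM.
The QC check ends at 11:33 AM + 130 min = 1:43 PM.
Packaging starts at 1:43 PM − 196 min = 10:27 AM.
From 10:27 AM to 12:23 PM is 1 h 56 min.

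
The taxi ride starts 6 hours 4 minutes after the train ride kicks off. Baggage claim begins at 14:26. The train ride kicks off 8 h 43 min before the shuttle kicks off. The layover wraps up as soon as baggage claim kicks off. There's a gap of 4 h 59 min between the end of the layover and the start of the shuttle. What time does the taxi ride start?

The layover ends at 14:26.
The shuttle starts at 14:26 + 299 min = 19:25.
The train ride starts at 19:25 − 523 min = 10:42.
The taxi ride starts at 10:42 + 364 min = 16:46.

16:46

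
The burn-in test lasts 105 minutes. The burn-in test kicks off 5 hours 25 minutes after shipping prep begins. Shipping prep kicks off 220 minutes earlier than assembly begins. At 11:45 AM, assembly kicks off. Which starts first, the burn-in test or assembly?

Shipping prep starts at 11:45 AM − 220 min = 8:05 AM.
The burn-in test starts at 8:05 AM + 325 min = 1:30 PM.
The burn-in test starts at 1:30 PM and assembly starts at 11:45 AM, so assembly is first.

assembly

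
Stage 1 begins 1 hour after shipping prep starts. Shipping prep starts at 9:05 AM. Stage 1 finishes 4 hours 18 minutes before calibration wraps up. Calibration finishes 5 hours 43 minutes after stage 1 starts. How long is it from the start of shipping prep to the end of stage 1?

145 minutes

Stage 1 starts at 9:05 AM + 60 min = 10:05 AM.
Calibration ends at 10:05 AM + 343 min = 3:48 PM.
Stage 1 ends at 3:48 PM − 258 min = 11:30 AM.
From 9:05 AM to 11:30 AM is 145 minutes.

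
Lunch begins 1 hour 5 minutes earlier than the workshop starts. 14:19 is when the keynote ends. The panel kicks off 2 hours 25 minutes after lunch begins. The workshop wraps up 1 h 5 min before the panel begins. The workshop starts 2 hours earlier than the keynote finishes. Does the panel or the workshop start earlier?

the workshop

The workshop starts at 14:19 − 120 min = 12:19.
Lunch starts at 12:19 − 65 min = 11:14.
The panel starts at 11:14 + 145 min = 13:39.
The panel starts at 13:39 and the workshop starts at 12:19, so the workshop is first.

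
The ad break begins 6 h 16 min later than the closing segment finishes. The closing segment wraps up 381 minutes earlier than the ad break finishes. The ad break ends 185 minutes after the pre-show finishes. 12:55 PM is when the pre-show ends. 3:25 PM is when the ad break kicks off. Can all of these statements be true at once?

No

The ad break ends at 12:55 PM + 185 min = 4:00 PM.
The closing segment ends at 4:00 PM − 381 min = 9:39 AM.
The ad break starts at 9:39 AM + 376 min = 3:55 PM.
But the ad break is also said to start at 3:25 PM — a 30-minute conflict.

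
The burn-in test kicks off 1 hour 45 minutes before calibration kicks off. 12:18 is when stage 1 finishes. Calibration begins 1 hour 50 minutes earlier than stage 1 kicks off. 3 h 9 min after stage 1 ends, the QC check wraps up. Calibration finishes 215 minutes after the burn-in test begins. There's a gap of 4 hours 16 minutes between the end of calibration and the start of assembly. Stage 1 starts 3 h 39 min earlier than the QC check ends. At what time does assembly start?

The QC check ends at 12:18 + 189 min = 15:27.
Stage 1 starts at 15:27 − 219 min = 11:48.
Calibration starts at 11:48 − 110 min = 09:58.
The burn-in test starts at 09:58 − 105 min = 08:13.
Calibration ends at 08:13 + 215 min = 11:48.
Assembly starts at 11:48 + 256 min = 16:04.

16:04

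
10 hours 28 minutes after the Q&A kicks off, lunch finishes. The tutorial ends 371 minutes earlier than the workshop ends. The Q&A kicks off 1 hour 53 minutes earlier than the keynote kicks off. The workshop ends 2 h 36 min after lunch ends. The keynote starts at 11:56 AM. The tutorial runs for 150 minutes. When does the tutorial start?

2:26 PM

The Q&A starts at 11:56 AM − 113 min = 10:03 AM.
Lunch ends at 10:03 AM + 628 min = 8:31 PM.
The workshop ends at 8:31 PM + 156 min = 11:07 PM.
The tutorial ends at 11:07 PM − 371 min = 4:56 PM.
The tutorial starts at 4:56 PM − 150 min = 2:26 PM.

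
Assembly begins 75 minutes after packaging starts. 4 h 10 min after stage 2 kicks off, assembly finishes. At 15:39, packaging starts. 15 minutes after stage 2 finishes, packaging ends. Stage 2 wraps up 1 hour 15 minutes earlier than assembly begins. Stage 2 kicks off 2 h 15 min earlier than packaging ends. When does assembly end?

Assembly starts at 15:39 + 75 min = 16:54.
Stage 2 ends at 16:54 − 75 min = 15:39.
Packaging ends at 15:39 + 15 min = 15:54.
Stage 2 starts at 15:54 − 135 min = 13:39.
Assembly ends at 13:39 + 250 min = 17:49.

17:49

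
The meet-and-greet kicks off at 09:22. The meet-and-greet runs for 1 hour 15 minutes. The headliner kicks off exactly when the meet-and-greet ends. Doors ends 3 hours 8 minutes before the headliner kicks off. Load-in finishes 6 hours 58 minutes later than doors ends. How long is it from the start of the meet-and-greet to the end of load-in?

5 hours 5 minutes

The meet-and-greet ends at 09:22 + 75 min = 10:37.
So the headliner starts at 10:37.
Doors ends at 10:37 − 188 min = 07:29.
Load-in ends at 07:29 + 418 min = 14:27.
From 09:22 to 14:27 is 5 hours 5 minutes.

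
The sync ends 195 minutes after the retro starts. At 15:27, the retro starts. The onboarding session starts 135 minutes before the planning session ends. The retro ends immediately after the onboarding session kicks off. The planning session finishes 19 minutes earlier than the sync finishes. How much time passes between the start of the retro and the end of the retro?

41 minutes

The sync ends at 15:27 + 195 min = 18:42.
The planning session ends at 18:42 − 19 min = 18:23.
The onboarding session starts at 18:23 − 135 min = 16:08.
So the retro ends at 16:08.
From 15:27 to 16:08 is 41 minutes.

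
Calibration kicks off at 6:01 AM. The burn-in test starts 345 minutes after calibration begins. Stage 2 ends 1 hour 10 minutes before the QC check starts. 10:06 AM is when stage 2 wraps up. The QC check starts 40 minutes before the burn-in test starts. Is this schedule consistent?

The burn-in test starts at 6:01 AM + 345 min = 11:46 AM.
The QC check starts at 11:46 AM − 40 min = 11:06 AM.
Stage 2 ends at 11:06 AM − 70 min = 9:56 AM.
But stage 2 is also said to end at 10:06 AM — a 10-minute conflict.

No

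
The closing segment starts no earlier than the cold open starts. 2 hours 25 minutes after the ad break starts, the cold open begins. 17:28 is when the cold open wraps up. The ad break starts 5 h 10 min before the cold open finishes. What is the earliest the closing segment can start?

The ad break starts at 17:28 − 310 min = 12:18.
The cold open starts at 12:18 + 145 min = 14:43.
The closing segment is bounded by the cold open, so the earliest it can start is 14:43.

14:43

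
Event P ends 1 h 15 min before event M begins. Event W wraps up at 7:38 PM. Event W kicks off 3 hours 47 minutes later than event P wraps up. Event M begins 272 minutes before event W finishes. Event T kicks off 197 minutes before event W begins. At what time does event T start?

Event M starts at 7:38 PM − 272 min = 3:06 PM.
Event P ends at 3:06 PM − 75 min = 1:51 PM.
Event W starts at 1:51 PM + 227 min = 5:38 PM.
Event T starts at 5:38 PM − 197 min = 2:21 PM.

2:21 PM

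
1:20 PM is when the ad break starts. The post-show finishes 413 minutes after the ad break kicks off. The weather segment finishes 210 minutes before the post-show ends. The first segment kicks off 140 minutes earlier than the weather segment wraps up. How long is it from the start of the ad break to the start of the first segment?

The post-show ends at 1:20 PM + 413 min = 8:13 PM.
The weather segment ends at 8:13 PM − 210 min = 4:43 PM.
The first segment starts at 4:43 PM − 140 min = 2:23 PM.
From 1:20 PM to 2:23 PM is 1 h 3 min.

1 h 3 min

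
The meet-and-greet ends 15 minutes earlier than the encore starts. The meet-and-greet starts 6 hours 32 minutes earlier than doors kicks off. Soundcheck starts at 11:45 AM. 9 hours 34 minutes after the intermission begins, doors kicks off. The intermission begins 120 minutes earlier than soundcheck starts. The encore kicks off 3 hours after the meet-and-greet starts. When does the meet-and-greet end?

3:32 PM

The intermission starts at 11:45 AM − 120 min = 9:45 AM.
Doors starts at 9:45 AM + 574 min = 7:19 PM.
The meet-and-greet starts at 7:19 PM − 392 min = 12:47 PM.
The encore starts at 12:47 PM + 180 min = 3:47 PM.
The meet-and-greet ends at 3:47 PM − 15 min = 3:32 PM.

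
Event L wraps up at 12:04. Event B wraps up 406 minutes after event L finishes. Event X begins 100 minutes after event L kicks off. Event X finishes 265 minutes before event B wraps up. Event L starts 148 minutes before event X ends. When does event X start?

13:37

Event B ends at 12:04 + 406 min = 18:50.
Event X ends at 18:50 − 265 min = 14:25.
Event L starts at 14:25 − 148 min = 11:57.
Event X starts at 11:57 + 100 min = 13:37.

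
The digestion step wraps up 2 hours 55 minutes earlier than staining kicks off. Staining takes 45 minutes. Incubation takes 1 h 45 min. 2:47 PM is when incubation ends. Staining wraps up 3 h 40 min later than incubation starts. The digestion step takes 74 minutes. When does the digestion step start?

11:48 AM

Incubation starts at 2:47 PM − 105 min = 1:02 PM.
Staining ends at 1:02 PM + 220 min = 4:42 PM.
Staining starts at 4:42 PM − 45 min = 3:57 PM.
The digestion step ends at 3:57 PM − 175 min = 1:02 PM.
The digestion step starts at 1:02 PM − 74 min = 11:48 AM.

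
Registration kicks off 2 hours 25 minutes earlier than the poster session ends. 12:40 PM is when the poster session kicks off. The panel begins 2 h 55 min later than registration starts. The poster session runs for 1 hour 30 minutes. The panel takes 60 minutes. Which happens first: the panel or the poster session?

The poster session ends at 12:40 PM + 90 min = 2:10 PM.
Registration starts at 2:10 PM − 145 min = 11:45 AM.
The panel starts at 11:45 AM + 175 min = 2:40 PM.
The panel starts at 2:40 PM and the poster session starts at 12:40 PM, so the poster session is first.

the poster session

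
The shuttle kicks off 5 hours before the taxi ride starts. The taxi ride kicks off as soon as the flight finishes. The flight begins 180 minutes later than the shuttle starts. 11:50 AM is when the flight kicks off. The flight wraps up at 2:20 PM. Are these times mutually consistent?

No

The taxi ride starts at 2:20 PM.
The shuttle starts at 2:20 PM − 300 min = 9:20 AM.
The flight starts at 9:20 AM + 180 min = 12:20 PM.
But the flight is also said to start at 11:50 AM — a 30-minute conflict.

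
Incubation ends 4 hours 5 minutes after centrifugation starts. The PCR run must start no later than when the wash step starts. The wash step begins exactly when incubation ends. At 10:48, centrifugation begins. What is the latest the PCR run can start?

Incubation ends at 10:48 + 245 min = 14:53.
So the wash step starts at 14:53.
The PCR run is bounded by the wash step, so the latest it can start is 14:53.

14:53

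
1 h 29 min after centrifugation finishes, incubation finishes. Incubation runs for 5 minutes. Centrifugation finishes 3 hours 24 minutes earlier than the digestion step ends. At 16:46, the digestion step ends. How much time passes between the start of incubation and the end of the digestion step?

two hours

Centrifugation ends at 16:46 − 204 min = 13:22.
Incubation ends at 13:22 + 89 min = 14:51.
Incubation starts at 14:51 − 5 min = 14:46.
From 14:46 to 16:46 is two hours.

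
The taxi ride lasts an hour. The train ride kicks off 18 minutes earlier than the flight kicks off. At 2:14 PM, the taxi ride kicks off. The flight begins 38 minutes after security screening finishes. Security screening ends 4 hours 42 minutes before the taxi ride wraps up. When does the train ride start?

10:52 AM

The taxi ride ends at 2:14 PM + 60 min = 3:14 PM.
Security screening ends at 3:14 PM − 282 min = 10:32 AM.
The flight starts at 10:32 AM + 38 min = 11:10 AM.
The train ride starts at 11:10 AM − 18 min = 10:52 AM.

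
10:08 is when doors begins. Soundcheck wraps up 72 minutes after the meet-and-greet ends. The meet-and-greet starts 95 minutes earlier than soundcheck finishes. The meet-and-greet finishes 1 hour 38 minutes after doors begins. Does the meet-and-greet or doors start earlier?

The meet-and-greet ends at 10:08 + 98 min = 11:46.
Soundcheck ends at 11:46 + 72 min = 12:58.
The meet-and-greet starts at 12:58 − 95 min = 11:23.
The meet-and-greet starts at 11:23 and doors starts at 10:08, so doors is first.

doors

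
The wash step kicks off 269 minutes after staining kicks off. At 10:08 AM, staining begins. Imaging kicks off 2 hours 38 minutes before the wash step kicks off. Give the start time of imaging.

The wash step starts at 10:08 AM + 269 min = 2:37 PM.
Imaging starts at 2:37 PM − 158 min = 11:59 AM.

11:59 AM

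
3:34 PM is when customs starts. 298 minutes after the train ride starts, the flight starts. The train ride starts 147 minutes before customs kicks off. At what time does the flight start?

6:05 PM

The train ride starts at 3:34 PM − 147 min = 1:07 PM.
The flight starts at 1:07 PM + 298 min = 6:05 PM.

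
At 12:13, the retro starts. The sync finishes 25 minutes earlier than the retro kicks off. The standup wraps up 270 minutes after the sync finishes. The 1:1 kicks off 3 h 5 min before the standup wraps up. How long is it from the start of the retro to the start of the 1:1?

The sync ends at 12:13 − 25 min = 11:48.
The standup ends at 11:48 + 270 min = 16:18.
The 1:1 starts at 16:18 − 185 min = 13:13.
From 12:13 to 13:13 is 1 hour.

1 hour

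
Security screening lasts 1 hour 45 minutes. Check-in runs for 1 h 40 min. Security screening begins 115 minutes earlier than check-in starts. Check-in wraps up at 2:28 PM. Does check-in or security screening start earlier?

Check-in starts at 2:28 PM − 100 min = 12:48 PM.
Security screening starts at 12:48 PM − 115 min = 10:53 AM.
Check-in starts at 12:48 PM and security screening starts at 10:53 AM, so security screening is first.

security screening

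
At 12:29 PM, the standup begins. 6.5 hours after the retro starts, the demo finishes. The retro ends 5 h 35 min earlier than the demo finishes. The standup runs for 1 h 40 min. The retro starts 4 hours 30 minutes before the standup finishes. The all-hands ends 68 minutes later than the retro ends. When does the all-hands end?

11:42 AM

The standup ends at 12:29 PM + 100 min = 2:09 PM.
The retro starts at 2:09 PM − 270 min = 9:39 AM.
The demo ends at 9:39 AM + 390 min = 4:09 PM.
The retro ends at 4:09 PM − 335 min = 10:34 AM.
The all-hands ends at 10:34 AM + 68 min = 11:42 AM.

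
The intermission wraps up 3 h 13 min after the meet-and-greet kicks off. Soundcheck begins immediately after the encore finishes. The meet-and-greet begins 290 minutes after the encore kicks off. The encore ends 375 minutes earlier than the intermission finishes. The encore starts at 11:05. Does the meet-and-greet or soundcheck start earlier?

soundcheck

The meet-and-greet starts at 11:05 + 290 min = 15:55.
The intermission ends at 15:55 + 193 min = 19:08.
The encore ends at 19:08 − 375 min = 12:53.
So soundcheck starts at 12:53.
The meet-and-greet starts at 15:55 and soundcheck starts at 12:53, so soundcheck is first.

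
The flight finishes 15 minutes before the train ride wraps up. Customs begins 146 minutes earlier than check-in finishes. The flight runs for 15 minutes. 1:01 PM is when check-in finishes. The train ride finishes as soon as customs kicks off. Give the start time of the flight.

Customs starts at 1:01 PM − 146 min = 10:35 AM.
So the train ride ends at 10:35 AM.
The flight ends at 10:35 AM − 15 min = 10:20 AM.
The flight starts at 10:20 AM − 15 min = 10:05 AM.

10:05 AM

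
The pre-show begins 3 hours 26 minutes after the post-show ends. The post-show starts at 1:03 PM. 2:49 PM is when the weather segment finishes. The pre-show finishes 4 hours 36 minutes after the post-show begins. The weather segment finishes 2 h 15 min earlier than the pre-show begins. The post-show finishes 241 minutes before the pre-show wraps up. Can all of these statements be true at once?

Yes

The pre-show ends at 1:03 PM + 276 min = 5:39 PM.
The post-show ends at 5:39 PM − 241 min = 1:38 PM.
The pre-show starts at 1:38 PM + 206 min = 5:04 PM.
The weather segment ends at 5:04 PM − 135 min = 2:49 PM.
That matches the stated 2:49 PM, so the schedule is consistent.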